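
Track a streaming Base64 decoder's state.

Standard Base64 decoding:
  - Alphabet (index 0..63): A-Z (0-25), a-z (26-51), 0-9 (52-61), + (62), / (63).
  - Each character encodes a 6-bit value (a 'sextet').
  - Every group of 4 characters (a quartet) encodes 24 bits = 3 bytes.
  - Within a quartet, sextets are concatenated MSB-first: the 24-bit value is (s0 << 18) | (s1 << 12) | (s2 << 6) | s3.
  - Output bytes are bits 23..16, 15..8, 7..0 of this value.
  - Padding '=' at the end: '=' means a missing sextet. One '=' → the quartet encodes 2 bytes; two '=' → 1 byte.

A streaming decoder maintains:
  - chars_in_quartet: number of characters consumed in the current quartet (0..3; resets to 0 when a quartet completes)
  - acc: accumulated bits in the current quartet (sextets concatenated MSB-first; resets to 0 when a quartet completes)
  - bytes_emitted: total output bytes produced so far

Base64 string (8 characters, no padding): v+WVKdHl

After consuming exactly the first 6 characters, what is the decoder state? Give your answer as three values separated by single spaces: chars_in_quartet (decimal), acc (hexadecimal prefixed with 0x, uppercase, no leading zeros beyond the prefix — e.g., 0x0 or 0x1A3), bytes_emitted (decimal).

After char 0 ('v'=47): chars_in_quartet=1 acc=0x2F bytes_emitted=0
After char 1 ('+'=62): chars_in_quartet=2 acc=0xBFE bytes_emitted=0
After char 2 ('W'=22): chars_in_quartet=3 acc=0x2FF96 bytes_emitted=0
After char 3 ('V'=21): chars_in_quartet=4 acc=0xBFE595 -> emit BF E5 95, reset; bytes_emitted=3
After char 4 ('K'=10): chars_in_quartet=1 acc=0xA bytes_emitted=3
After char 5 ('d'=29): chars_in_quartet=2 acc=0x29D bytes_emitted=3

Answer: 2 0x29D 3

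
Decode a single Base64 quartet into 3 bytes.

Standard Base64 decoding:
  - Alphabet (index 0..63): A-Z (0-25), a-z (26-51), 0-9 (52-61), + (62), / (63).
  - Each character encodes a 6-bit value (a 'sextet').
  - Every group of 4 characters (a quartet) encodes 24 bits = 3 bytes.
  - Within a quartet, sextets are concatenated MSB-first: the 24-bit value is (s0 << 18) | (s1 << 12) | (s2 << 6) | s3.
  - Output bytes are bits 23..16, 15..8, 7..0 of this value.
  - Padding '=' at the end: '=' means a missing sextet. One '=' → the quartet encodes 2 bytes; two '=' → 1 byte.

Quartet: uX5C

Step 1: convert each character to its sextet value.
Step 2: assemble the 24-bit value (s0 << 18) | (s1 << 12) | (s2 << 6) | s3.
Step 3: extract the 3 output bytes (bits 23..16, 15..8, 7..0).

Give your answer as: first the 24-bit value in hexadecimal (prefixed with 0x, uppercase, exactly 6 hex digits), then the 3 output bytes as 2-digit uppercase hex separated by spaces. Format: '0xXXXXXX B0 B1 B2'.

Sextets: u=46, X=23, 5=57, C=2
24-bit: (46<<18) | (23<<12) | (57<<6) | 2
      = 0xB80000 | 0x017000 | 0x000E40 | 0x000002
      = 0xB97E42
Bytes: (v>>16)&0xFF=B9, (v>>8)&0xFF=7E, v&0xFF=42

Answer: 0xB97E42 B9 7E 42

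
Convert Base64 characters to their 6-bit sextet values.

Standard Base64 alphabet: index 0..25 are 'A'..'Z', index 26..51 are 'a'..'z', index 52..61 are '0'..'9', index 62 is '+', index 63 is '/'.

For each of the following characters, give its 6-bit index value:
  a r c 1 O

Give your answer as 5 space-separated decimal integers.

'a': a..z range, 26 + ord('a') − ord('a') = 26
'r': a..z range, 26 + ord('r') − ord('a') = 43
'c': a..z range, 26 + ord('c') − ord('a') = 28
'1': 0..9 range, 52 + ord('1') − ord('0') = 53
'O': A..Z range, ord('O') − ord('A') = 14

Answer: 26 43 28 53 14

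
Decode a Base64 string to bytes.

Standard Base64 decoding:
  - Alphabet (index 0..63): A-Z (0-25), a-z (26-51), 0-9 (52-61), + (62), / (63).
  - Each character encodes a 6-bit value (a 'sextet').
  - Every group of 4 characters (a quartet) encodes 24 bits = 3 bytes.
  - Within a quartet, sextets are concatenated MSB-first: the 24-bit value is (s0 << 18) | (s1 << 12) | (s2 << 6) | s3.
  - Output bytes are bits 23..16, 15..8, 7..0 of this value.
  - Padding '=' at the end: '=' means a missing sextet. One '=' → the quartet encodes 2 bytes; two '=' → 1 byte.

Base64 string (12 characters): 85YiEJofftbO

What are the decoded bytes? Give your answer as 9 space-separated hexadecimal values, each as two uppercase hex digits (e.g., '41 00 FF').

After char 0 ('8'=60): chars_in_quartet=1 acc=0x3C bytes_emitted=0
After char 1 ('5'=57): chars_in_quartet=2 acc=0xF39 bytes_emitted=0
After char 2 ('Y'=24): chars_in_quartet=3 acc=0x3CE58 bytes_emitted=0
After char 3 ('i'=34): chars_in_quartet=4 acc=0xF39622 -> emit F3 96 22, reset; bytes_emitted=3
After char 4 ('E'=4): chars_in_quartet=1 acc=0x4 bytes_emitted=3
After char 5 ('J'=9): chars_in_quartet=2 acc=0x109 bytes_emitted=3
After char 6 ('o'=40): chars_in_quartet=3 acc=0x4268 bytes_emitted=3
After char 7 ('f'=31): chars_in_quartet=4 acc=0x109A1F -> emit 10 9A 1F, reset; bytes_emitted=6
After char 8 ('f'=31): chars_in_quartet=1 acc=0x1F bytes_emitted=6
After char 9 ('t'=45): chars_in_quartet=2 acc=0x7ED bytes_emitted=6
After char 10 ('b'=27): chars_in_quartet=3 acc=0x1FB5B bytes_emitted=6
After char 11 ('O'=14): chars_in_quartet=4 acc=0x7ED6CE -> emit 7E D6 CE, reset; bytes_emitted=9

Answer: F3 96 22 10 9A 1F 7E D6 CE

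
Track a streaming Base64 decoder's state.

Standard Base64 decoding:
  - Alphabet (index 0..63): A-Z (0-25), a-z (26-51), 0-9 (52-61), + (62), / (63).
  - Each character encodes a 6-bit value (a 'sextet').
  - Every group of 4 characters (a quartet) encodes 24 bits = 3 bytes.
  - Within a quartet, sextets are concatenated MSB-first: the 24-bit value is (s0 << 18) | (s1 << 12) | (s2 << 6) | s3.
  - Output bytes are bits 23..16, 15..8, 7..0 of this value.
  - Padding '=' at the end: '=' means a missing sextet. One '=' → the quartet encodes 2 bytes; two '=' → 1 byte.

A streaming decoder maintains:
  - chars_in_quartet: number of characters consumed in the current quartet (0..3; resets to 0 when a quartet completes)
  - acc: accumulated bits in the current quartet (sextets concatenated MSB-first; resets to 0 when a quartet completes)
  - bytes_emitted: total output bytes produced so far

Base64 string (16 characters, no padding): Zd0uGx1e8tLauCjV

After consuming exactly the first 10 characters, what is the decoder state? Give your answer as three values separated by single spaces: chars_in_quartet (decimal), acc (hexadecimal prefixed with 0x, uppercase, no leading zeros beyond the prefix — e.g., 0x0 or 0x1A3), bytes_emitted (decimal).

After char 0 ('Z'=25): chars_in_quartet=1 acc=0x19 bytes_emitted=0
After char 1 ('d'=29): chars_in_quartet=2 acc=0x65D bytes_emitted=0
After char 2 ('0'=52): chars_in_quartet=3 acc=0x19774 bytes_emitted=0
After char 3 ('u'=46): chars_in_quartet=4 acc=0x65DD2E -> emit 65 DD 2E, reset; bytes_emitted=3
After char 4 ('G'=6): chars_in_quartet=1 acc=0x6 bytes_emitted=3
After char 5 ('x'=49): chars_in_quartet=2 acc=0x1B1 bytes_emitted=3
After char 6 ('1'=53): chars_in_quartet=3 acc=0x6C75 bytes_emitted=3
After char 7 ('e'=30): chars_in_quartet=4 acc=0x1B1D5E -> emit 1B 1D 5E, reset; bytes_emitted=6
After char 8 ('8'=60): chars_in_quartet=1 acc=0x3C bytes_emitted=6
After char 9 ('t'=45): chars_in_quartet=2 acc=0xF2D bytes_emitted=6

Answer: 2 0xF2D 6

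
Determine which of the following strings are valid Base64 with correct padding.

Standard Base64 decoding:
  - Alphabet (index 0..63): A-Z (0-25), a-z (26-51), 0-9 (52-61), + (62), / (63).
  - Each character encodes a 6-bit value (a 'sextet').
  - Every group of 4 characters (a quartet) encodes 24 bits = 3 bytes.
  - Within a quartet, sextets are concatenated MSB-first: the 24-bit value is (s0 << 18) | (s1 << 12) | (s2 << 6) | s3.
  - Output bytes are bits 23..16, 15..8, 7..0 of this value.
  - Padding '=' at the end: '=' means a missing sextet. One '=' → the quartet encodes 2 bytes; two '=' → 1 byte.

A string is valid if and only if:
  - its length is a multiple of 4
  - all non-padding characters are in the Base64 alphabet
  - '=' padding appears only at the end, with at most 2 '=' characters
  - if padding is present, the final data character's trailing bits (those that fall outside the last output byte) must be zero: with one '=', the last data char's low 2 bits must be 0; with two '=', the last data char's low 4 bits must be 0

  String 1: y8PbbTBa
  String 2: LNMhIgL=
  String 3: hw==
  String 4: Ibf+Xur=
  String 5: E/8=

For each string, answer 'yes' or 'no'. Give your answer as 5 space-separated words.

String 1: 'y8PbbTBa' → valid
String 2: 'LNMhIgL=' → invalid (bad trailing bits)
String 3: 'hw==' → valid
String 4: 'Ibf+Xur=' → invalid (bad trailing bits)
String 5: 'E/8=' → valid

Answer: yes no yes no yes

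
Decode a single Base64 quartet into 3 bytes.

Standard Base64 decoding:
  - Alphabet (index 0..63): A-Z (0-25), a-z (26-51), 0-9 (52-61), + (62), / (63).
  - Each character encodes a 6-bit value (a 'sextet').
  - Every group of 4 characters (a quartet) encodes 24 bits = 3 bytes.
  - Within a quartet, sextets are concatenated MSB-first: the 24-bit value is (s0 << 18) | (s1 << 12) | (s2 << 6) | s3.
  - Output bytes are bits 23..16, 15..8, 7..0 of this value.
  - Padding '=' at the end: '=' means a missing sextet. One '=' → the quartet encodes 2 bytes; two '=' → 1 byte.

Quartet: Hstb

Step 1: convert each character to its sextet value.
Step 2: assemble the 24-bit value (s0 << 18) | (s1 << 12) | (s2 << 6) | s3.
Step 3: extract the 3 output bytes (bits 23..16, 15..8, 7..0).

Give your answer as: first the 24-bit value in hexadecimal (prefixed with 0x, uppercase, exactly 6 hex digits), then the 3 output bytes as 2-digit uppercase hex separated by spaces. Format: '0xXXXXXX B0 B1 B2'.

Answer: 0x1ECB5B 1E CB 5B

Derivation:
Sextets: H=7, s=44, t=45, b=27
24-bit: (7<<18) | (44<<12) | (45<<6) | 27
      = 0x1C0000 | 0x02C000 | 0x000B40 | 0x00001B
      = 0x1ECB5B
Bytes: (v>>16)&0xFF=1E, (v>>8)&0xFF=CB, v&0xFF=5B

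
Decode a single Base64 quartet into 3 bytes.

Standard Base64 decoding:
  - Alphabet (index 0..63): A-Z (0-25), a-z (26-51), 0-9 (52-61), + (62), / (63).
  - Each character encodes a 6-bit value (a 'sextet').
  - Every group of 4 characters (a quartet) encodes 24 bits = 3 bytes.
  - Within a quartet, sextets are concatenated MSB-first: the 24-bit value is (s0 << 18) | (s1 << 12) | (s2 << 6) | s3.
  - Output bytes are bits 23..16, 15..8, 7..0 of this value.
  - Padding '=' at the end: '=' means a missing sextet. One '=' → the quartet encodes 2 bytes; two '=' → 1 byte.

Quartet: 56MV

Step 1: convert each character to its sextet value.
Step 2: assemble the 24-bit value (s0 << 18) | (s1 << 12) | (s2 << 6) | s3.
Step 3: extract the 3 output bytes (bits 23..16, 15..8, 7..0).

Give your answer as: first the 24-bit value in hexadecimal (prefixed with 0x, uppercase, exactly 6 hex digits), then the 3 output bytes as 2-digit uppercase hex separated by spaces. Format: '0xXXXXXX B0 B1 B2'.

Answer: 0xE7A315 E7 A3 15

Derivation:
Sextets: 5=57, 6=58, M=12, V=21
24-bit: (57<<18) | (58<<12) | (12<<6) | 21
      = 0xE40000 | 0x03A000 | 0x000300 | 0x000015
      = 0xE7A315
Bytes: (v>>16)&0xFF=E7, (v>>8)&0xFF=A3, v&0xFF=15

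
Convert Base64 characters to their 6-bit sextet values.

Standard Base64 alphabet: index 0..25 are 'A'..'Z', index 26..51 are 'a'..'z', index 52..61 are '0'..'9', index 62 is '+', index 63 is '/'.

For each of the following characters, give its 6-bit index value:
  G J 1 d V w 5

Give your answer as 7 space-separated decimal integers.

Answer: 6 9 53 29 21 48 57

Derivation:
'G': A..Z range, ord('G') − ord('A') = 6
'J': A..Z range, ord('J') − ord('A') = 9
'1': 0..9 range, 52 + ord('1') − ord('0') = 53
'd': a..z range, 26 + ord('d') − ord('a') = 29
'V': A..Z range, ord('V') − ord('A') = 21
'w': a..z range, 26 + ord('w') − ord('a') = 48
'5': 0..9 range, 52 + ord('5') − ord('0') = 57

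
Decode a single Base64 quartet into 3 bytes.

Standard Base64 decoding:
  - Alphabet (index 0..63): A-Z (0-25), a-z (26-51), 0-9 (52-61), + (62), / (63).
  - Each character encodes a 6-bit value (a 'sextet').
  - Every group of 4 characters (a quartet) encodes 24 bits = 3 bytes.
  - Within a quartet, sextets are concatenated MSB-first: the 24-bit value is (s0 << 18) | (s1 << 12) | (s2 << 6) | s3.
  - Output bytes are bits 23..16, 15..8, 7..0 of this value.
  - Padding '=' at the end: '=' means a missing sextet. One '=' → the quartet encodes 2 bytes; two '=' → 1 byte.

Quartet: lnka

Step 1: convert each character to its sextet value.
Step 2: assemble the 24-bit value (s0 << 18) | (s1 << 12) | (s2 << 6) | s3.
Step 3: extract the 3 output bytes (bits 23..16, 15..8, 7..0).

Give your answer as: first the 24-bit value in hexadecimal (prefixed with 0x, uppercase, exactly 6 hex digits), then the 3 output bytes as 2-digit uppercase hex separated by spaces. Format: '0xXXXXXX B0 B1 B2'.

Sextets: l=37, n=39, k=36, a=26
24-bit: (37<<18) | (39<<12) | (36<<6) | 26
      = 0x940000 | 0x027000 | 0x000900 | 0x00001A
      = 0x96791A
Bytes: (v>>16)&0xFF=96, (v>>8)&0xFF=79, v&0xFF=1A

Answer: 0x96791A 96 79 1A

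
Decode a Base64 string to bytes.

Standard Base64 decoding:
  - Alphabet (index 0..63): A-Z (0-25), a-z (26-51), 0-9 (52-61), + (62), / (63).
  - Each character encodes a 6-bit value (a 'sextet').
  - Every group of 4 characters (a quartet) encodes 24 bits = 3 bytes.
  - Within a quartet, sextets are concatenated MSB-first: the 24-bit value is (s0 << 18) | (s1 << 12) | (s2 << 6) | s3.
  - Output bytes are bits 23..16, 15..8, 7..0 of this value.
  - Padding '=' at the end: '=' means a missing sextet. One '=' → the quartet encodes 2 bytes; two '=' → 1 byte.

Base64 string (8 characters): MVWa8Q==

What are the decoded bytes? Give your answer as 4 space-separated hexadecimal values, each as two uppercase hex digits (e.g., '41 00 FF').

After char 0 ('M'=12): chars_in_quartet=1 acc=0xC bytes_emitted=0
After char 1 ('V'=21): chars_in_quartet=2 acc=0x315 bytes_emitted=0
After char 2 ('W'=22): chars_in_quartet=3 acc=0xC556 bytes_emitted=0
After char 3 ('a'=26): chars_in_quartet=4 acc=0x31559A -> emit 31 55 9A, reset; bytes_emitted=3
After char 4 ('8'=60): chars_in_quartet=1 acc=0x3C bytes_emitted=3
After char 5 ('Q'=16): chars_in_quartet=2 acc=0xF10 bytes_emitted=3
Padding '==': partial quartet acc=0xF10 -> emit F1; bytes_emitted=4

Answer: 31 55 9A F1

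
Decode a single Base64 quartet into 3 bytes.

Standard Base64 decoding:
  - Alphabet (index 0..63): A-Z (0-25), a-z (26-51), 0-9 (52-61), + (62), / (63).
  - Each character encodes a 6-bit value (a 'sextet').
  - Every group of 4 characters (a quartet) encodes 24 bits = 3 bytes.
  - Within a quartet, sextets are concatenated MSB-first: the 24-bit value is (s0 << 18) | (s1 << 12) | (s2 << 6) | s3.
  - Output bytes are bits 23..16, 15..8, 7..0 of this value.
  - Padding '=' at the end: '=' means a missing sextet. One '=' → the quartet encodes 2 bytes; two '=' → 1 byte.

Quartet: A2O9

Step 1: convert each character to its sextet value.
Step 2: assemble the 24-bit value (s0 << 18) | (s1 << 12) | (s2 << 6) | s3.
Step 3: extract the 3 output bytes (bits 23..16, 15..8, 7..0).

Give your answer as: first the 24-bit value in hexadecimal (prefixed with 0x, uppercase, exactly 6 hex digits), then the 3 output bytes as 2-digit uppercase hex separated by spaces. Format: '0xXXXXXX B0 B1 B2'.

Answer: 0x0363BD 03 63 BD

Derivation:
Sextets: A=0, 2=54, O=14, 9=61
24-bit: (0<<18) | (54<<12) | (14<<6) | 61
      = 0x000000 | 0x036000 | 0x000380 | 0x00003D
      = 0x0363BD
Bytes: (v>>16)&0xFF=03, (v>>8)&0xFF=63, v&0xFF=BD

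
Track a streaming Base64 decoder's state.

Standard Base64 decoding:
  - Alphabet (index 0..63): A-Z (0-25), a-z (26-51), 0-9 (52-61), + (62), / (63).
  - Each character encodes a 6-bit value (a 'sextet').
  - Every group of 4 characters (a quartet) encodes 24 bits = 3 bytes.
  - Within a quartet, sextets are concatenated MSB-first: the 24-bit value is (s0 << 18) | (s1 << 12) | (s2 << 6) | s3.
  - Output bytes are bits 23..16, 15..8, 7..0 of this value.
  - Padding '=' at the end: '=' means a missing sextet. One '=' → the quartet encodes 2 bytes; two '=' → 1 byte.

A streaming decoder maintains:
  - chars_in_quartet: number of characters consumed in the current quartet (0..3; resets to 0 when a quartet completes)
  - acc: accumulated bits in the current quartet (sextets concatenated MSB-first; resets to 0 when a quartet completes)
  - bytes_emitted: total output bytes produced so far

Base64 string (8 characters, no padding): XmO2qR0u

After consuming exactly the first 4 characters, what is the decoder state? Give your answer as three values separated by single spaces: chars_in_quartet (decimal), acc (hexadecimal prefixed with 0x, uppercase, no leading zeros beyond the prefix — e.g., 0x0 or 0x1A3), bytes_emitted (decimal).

Answer: 0 0x0 3

Derivation:
After char 0 ('X'=23): chars_in_quartet=1 acc=0x17 bytes_emitted=0
After char 1 ('m'=38): chars_in_quartet=2 acc=0x5E6 bytes_emitted=0
After char 2 ('O'=14): chars_in_quartet=3 acc=0x1798E bytes_emitted=0
After char 3 ('2'=54): chars_in_quartet=4 acc=0x5E63B6 -> emit 5E 63 B6, reset; bytes_emitted=3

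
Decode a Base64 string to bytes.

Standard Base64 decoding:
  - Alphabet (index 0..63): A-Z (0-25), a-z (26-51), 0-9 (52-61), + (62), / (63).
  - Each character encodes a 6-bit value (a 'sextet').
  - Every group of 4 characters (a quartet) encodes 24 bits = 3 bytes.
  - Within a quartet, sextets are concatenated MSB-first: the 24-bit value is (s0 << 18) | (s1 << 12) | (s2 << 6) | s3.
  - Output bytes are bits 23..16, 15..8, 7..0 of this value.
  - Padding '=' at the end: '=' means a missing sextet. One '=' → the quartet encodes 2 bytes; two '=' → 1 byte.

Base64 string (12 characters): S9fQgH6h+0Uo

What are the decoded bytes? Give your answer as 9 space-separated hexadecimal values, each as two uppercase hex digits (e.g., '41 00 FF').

After char 0 ('S'=18): chars_in_quartet=1 acc=0x12 bytes_emitted=0
After char 1 ('9'=61): chars_in_quartet=2 acc=0x4BD bytes_emitted=0
After char 2 ('f'=31): chars_in_quartet=3 acc=0x12F5F bytes_emitted=0
After char 3 ('Q'=16): chars_in_quartet=4 acc=0x4BD7D0 -> emit 4B D7 D0, reset; bytes_emitted=3
After char 4 ('g'=32): chars_in_quartet=1 acc=0x20 bytes_emitted=3
After char 5 ('H'=7): chars_in_quartet=2 acc=0x807 bytes_emitted=3
After char 6 ('6'=58): chars_in_quartet=3 acc=0x201FA bytes_emitted=3
After char 7 ('h'=33): chars_in_quartet=4 acc=0x807EA1 -> emit 80 7E A1, reset; bytes_emitted=6
After char 8 ('+'=62): chars_in_quartet=1 acc=0x3E bytes_emitted=6
After char 9 ('0'=52): chars_in_quartet=2 acc=0xFB4 bytes_emitted=6
After char 10 ('U'=20): chars_in_quartet=3 acc=0x3ED14 bytes_emitted=6
After char 11 ('o'=40): chars_in_quartet=4 acc=0xFB4528 -> emit FB 45 28, reset; bytes_emitted=9

Answer: 4B D7 D0 80 7E A1 FB 45 28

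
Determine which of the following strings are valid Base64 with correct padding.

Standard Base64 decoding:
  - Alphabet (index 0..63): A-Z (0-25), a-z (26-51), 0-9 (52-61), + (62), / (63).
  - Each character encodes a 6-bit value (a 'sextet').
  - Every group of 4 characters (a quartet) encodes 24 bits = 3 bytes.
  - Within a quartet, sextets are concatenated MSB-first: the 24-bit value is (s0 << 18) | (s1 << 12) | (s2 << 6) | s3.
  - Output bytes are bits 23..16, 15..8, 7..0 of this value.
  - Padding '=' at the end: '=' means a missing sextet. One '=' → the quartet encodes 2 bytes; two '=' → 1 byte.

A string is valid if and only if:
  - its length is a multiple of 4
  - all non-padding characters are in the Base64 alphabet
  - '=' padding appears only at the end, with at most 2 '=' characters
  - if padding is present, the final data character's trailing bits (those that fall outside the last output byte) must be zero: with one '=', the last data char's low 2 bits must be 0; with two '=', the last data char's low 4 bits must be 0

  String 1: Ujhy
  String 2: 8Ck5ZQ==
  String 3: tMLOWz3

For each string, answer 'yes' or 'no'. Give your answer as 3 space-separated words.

String 1: 'Ujhy' → valid
String 2: '8Ck5ZQ==' → valid
String 3: 'tMLOWz3' → invalid (len=7 not mult of 4)

Answer: yes yes no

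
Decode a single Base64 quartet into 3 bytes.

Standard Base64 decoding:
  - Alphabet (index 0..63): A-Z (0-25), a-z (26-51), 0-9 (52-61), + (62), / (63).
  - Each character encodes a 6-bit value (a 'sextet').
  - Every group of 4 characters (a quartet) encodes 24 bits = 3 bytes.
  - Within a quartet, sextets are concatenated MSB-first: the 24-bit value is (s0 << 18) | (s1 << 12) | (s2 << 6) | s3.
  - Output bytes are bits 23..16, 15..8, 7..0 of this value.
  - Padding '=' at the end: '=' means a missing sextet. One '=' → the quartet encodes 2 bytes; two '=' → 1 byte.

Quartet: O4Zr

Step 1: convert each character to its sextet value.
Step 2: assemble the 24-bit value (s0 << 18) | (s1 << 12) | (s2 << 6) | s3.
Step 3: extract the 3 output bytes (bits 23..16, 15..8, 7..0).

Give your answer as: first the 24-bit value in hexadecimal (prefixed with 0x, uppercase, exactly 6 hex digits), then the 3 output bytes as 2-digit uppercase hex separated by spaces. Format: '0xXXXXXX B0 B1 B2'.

Sextets: O=14, 4=56, Z=25, r=43
24-bit: (14<<18) | (56<<12) | (25<<6) | 43
      = 0x380000 | 0x038000 | 0x000640 | 0x00002B
      = 0x3B866B
Bytes: (v>>16)&0xFF=3B, (v>>8)&0xFF=86, v&0xFF=6B

Answer: 0x3B866B 3B 86 6B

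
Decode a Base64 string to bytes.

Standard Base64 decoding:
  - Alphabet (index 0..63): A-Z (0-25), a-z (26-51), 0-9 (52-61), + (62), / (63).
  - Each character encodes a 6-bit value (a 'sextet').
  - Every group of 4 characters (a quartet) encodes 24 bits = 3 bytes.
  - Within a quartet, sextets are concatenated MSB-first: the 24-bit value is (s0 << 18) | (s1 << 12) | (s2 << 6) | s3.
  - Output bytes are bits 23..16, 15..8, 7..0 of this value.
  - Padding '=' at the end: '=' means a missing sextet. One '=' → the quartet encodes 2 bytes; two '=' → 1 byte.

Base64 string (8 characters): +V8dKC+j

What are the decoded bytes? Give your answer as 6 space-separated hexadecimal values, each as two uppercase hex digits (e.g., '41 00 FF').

Answer: F9 5F 1D 28 2F A3

Derivation:
After char 0 ('+'=62): chars_in_quartet=1 acc=0x3E bytes_emitted=0
After char 1 ('V'=21): chars_in_quartet=2 acc=0xF95 bytes_emitted=0
After char 2 ('8'=60): chars_in_quartet=3 acc=0x3E57C bytes_emitted=0
After char 3 ('d'=29): chars_in_quartet=4 acc=0xF95F1D -> emit F9 5F 1D, reset; bytes_emitted=3
After char 4 ('K'=10): chars_in_quartet=1 acc=0xA bytes_emitted=3
After char 5 ('C'=2): chars_in_quartet=2 acc=0x282 bytes_emitted=3
After char 6 ('+'=62): chars_in_quartet=3 acc=0xA0BE bytes_emitted=3
After char 7 ('j'=35): chars_in_quartet=4 acc=0x282FA3 -> emit 28 2F A3, reset; bytes_emitted=6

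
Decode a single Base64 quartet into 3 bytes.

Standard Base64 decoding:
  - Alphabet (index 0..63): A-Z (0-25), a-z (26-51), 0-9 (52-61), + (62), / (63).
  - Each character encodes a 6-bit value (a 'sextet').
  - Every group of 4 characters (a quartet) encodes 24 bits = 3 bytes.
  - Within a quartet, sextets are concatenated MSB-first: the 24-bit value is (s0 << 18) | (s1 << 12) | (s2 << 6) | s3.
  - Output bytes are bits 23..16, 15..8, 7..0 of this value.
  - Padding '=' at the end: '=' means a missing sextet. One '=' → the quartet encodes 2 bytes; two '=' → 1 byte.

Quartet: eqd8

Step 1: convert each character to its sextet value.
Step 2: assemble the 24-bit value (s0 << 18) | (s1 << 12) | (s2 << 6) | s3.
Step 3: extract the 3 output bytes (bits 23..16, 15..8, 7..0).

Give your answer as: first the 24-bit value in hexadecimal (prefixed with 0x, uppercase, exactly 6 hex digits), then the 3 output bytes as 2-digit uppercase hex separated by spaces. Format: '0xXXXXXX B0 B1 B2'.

Answer: 0x7AA77C 7A A7 7C

Derivation:
Sextets: e=30, q=42, d=29, 8=60
24-bit: (30<<18) | (42<<12) | (29<<6) | 60
      = 0x780000 | 0x02A000 | 0x000740 | 0x00003C
      = 0x7AA77C
Bytes: (v>>16)&0xFF=7A, (v>>8)&0xFF=A7, v&0xFF=7C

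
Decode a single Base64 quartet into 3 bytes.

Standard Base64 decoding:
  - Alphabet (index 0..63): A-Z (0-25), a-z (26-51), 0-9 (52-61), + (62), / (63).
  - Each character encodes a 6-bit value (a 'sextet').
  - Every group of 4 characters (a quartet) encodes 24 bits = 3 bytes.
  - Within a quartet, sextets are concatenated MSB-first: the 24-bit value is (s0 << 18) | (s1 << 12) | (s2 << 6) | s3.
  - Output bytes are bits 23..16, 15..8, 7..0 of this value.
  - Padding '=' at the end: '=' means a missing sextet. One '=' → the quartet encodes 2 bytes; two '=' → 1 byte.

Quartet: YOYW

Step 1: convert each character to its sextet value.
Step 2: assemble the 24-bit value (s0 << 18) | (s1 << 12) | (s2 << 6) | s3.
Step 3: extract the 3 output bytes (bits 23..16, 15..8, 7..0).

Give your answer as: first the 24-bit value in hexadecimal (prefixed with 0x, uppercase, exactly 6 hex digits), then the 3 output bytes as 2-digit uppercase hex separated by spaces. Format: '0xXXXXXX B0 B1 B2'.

Answer: 0x60E616 60 E6 16

Derivation:
Sextets: Y=24, O=14, Y=24, W=22
24-bit: (24<<18) | (14<<12) | (24<<6) | 22
      = 0x600000 | 0x00E000 | 0x000600 | 0x000016
      = 0x60E616
Bytes: (v>>16)&0xFF=60, (v>>8)&0xFF=E6, v&0xFF=16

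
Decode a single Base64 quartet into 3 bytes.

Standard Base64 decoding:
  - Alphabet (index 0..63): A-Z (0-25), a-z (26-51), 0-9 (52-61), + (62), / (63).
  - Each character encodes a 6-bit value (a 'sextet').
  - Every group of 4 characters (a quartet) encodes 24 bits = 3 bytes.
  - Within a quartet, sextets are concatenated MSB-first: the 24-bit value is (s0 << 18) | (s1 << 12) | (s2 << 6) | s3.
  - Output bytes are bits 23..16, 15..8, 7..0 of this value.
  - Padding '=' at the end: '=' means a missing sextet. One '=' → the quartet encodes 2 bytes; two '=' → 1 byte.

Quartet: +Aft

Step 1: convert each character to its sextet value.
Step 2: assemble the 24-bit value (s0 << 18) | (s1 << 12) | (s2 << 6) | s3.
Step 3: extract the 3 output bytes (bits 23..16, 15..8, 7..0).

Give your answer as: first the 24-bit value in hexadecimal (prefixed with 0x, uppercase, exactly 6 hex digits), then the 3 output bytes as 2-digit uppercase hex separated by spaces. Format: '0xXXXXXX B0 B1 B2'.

Sextets: +=62, A=0, f=31, t=45
24-bit: (62<<18) | (0<<12) | (31<<6) | 45
      = 0xF80000 | 0x000000 | 0x0007C0 | 0x00002D
      = 0xF807ED
Bytes: (v>>16)&0xFF=F8, (v>>8)&0xFF=07, v&0xFF=ED

Answer: 0xF807ED F8 07 ED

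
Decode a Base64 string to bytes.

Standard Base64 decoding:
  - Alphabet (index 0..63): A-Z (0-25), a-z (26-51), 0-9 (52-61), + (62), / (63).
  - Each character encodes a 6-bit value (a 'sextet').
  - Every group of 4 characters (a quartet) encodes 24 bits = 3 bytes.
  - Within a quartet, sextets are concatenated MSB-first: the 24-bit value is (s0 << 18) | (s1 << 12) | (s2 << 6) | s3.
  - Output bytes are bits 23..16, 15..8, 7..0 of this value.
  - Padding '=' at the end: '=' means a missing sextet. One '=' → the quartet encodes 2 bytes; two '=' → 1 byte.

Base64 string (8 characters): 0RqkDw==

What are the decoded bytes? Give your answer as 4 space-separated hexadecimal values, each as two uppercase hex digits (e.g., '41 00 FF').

Answer: D1 1A A4 0F

Derivation:
After char 0 ('0'=52): chars_in_quartet=1 acc=0x34 bytes_emitted=0
After char 1 ('R'=17): chars_in_quartet=2 acc=0xD11 bytes_emitted=0
After char 2 ('q'=42): chars_in_quartet=3 acc=0x3446A bytes_emitted=0
After char 3 ('k'=36): chars_in_quartet=4 acc=0xD11AA4 -> emit D1 1A A4, reset; bytes_emitted=3
After char 4 ('D'=3): chars_in_quartet=1 acc=0x3 bytes_emitted=3
After char 5 ('w'=48): chars_in_quartet=2 acc=0xF0 bytes_emitted=3
Padding '==': partial quartet acc=0xF0 -> emit 0F; bytes_emitted=4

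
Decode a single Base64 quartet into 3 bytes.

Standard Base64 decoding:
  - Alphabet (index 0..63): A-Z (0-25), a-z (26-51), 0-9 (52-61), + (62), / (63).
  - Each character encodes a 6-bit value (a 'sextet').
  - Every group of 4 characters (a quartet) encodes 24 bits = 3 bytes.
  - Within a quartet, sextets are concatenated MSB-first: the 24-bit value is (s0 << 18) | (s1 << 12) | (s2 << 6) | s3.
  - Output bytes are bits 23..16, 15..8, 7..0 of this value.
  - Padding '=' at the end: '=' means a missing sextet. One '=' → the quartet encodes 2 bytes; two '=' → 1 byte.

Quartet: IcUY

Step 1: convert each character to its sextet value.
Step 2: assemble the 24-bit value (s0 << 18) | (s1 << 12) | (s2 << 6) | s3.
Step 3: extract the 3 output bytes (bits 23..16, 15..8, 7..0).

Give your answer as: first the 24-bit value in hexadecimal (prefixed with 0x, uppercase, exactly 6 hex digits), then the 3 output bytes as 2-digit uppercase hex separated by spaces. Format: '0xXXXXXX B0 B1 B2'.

Answer: 0x21C518 21 C5 18

Derivation:
Sextets: I=8, c=28, U=20, Y=24
24-bit: (8<<18) | (28<<12) | (20<<6) | 24
      = 0x200000 | 0x01C000 | 0x000500 | 0x000018
      = 0x21C518
Bytes: (v>>16)&0xFF=21, (v>>8)&0xFF=C5, v&0xFF=18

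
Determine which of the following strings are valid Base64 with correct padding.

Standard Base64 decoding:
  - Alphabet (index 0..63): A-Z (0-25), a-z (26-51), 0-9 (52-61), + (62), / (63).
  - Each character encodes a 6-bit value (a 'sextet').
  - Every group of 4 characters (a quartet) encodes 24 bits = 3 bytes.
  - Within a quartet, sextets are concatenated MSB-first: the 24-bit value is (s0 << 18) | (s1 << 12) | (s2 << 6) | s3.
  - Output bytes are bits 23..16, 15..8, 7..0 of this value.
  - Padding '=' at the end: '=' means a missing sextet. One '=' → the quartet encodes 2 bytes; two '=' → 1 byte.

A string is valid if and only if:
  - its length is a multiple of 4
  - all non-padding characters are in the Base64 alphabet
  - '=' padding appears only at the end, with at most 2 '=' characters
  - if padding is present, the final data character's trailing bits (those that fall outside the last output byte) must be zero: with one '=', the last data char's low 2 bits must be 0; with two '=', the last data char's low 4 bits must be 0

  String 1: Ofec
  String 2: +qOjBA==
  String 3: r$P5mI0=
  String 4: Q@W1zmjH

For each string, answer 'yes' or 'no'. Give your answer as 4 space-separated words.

String 1: 'Ofec' → valid
String 2: '+qOjBA==' → valid
String 3: 'r$P5mI0=' → invalid (bad char(s): ['$'])
String 4: 'Q@W1zmjH' → invalid (bad char(s): ['@'])

Answer: yes yes no no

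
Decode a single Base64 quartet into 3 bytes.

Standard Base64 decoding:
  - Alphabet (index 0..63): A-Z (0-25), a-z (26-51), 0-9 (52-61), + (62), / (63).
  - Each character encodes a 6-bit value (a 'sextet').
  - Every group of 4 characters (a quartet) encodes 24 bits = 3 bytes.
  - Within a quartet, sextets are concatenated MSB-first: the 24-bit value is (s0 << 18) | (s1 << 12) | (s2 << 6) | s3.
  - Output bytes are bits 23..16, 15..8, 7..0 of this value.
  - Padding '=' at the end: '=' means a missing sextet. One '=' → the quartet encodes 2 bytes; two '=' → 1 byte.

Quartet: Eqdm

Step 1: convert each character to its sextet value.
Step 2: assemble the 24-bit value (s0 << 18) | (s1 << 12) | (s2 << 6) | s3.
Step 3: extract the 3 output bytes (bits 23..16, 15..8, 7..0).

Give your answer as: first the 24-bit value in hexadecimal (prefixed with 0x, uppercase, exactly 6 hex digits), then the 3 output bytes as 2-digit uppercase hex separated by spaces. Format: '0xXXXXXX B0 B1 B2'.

Sextets: E=4, q=42, d=29, m=38
24-bit: (4<<18) | (42<<12) | (29<<6) | 38
      = 0x100000 | 0x02A000 | 0x000740 | 0x000026
      = 0x12A766
Bytes: (v>>16)&0xFF=12, (v>>8)&0xFF=A7, v&0xFF=66

Answer: 0x12A766 12 A7 66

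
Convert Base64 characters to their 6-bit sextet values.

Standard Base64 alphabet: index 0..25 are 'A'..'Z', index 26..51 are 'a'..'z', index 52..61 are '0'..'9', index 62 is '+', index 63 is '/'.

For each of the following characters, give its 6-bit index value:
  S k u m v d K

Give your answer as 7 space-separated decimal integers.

Answer: 18 36 46 38 47 29 10

Derivation:
'S': A..Z range, ord('S') − ord('A') = 18
'k': a..z range, 26 + ord('k') − ord('a') = 36
'u': a..z range, 26 + ord('u') − ord('a') = 46
'm': a..z range, 26 + ord('m') − ord('a') = 38
'v': a..z range, 26 + ord('v') − ord('a') = 47
'd': a..z range, 26 + ord('d') − ord('a') = 29
'K': A..Z range, ord('K') − ord('A') = 10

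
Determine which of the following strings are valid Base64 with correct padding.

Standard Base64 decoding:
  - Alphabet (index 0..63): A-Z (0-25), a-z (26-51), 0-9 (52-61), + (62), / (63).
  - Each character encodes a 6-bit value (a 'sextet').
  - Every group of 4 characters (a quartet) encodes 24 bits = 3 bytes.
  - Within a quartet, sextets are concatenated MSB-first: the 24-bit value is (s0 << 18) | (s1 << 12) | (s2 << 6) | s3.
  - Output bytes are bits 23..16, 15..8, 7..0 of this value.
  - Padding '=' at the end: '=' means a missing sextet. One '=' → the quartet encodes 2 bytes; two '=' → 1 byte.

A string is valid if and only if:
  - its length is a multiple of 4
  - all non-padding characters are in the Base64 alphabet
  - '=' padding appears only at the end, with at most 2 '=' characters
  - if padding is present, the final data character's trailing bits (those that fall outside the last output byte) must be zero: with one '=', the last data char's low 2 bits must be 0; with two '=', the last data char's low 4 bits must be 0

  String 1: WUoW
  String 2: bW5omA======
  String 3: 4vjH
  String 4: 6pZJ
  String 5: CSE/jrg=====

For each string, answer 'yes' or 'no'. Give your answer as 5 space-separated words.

Answer: yes no yes yes no

Derivation:
String 1: 'WUoW' → valid
String 2: 'bW5omA======' → invalid (6 pad chars (max 2))
String 3: '4vjH' → valid
String 4: '6pZJ' → valid
String 5: 'CSE/jrg=====' → invalid (5 pad chars (max 2))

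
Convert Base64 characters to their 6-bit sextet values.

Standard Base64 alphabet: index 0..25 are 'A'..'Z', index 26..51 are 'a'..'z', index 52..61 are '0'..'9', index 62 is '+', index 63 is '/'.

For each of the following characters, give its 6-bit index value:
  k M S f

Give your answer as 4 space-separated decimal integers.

'k': a..z range, 26 + ord('k') − ord('a') = 36
'M': A..Z range, ord('M') − ord('A') = 12
'S': A..Z range, ord('S') − ord('A') = 18
'f': a..z range, 26 + ord('f') − ord('a') = 31

Answer: 36 12 18 31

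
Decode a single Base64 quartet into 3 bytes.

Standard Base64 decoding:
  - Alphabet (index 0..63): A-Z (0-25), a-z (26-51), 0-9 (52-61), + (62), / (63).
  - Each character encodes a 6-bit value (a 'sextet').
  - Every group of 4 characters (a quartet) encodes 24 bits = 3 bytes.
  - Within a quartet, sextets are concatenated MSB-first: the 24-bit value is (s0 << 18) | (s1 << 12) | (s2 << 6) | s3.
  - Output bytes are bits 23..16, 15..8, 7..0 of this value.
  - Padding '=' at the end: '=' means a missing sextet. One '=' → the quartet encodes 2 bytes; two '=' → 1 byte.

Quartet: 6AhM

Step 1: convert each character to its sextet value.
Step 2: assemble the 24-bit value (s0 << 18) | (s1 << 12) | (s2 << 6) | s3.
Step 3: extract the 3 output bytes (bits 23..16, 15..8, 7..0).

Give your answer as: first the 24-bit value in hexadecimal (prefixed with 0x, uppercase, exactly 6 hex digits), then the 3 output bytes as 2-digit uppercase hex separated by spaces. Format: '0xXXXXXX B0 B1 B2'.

Sextets: 6=58, A=0, h=33, M=12
24-bit: (58<<18) | (0<<12) | (33<<6) | 12
      = 0xE80000 | 0x000000 | 0x000840 | 0x00000C
      = 0xE8084C
Bytes: (v>>16)&0xFF=E8, (v>>8)&0xFF=08, v&0xFF=4C

Answer: 0xE8084C E8 08 4C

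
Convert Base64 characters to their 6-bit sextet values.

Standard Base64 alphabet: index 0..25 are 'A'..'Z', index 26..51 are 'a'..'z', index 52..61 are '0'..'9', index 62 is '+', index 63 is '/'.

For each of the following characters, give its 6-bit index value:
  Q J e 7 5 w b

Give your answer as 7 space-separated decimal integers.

Answer: 16 9 30 59 57 48 27

Derivation:
'Q': A..Z range, ord('Q') − ord('A') = 16
'J': A..Z range, ord('J') − ord('A') = 9
'e': a..z range, 26 + ord('e') − ord('a') = 30
'7': 0..9 range, 52 + ord('7') − ord('0') = 59
'5': 0..9 range, 52 + ord('5') − ord('0') = 57
'w': a..z range, 26 + ord('w') − ord('a') = 48
'b': a..z range, 26 + ord('b') − ord('a') = 27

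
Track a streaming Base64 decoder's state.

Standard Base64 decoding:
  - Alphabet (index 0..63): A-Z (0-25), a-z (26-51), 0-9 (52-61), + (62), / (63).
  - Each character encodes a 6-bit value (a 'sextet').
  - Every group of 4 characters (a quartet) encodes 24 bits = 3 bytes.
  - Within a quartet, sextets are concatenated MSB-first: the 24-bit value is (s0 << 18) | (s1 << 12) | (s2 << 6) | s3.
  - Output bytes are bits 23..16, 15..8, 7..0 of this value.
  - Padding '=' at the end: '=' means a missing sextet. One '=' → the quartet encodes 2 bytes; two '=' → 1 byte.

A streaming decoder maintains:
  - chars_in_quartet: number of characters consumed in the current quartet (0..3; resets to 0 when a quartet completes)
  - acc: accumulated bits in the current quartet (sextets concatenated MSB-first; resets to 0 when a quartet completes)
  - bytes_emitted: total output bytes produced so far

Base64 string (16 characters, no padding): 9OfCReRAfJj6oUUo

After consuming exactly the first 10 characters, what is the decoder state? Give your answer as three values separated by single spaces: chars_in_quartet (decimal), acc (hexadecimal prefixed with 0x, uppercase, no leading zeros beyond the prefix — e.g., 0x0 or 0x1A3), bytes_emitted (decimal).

After char 0 ('9'=61): chars_in_quartet=1 acc=0x3D bytes_emitted=0
After char 1 ('O'=14): chars_in_quartet=2 acc=0xF4E bytes_emitted=0
After char 2 ('f'=31): chars_in_quartet=3 acc=0x3D39F bytes_emitted=0
After char 3 ('C'=2): chars_in_quartet=4 acc=0xF4E7C2 -> emit F4 E7 C2, reset; bytes_emitted=3
After char 4 ('R'=17): chars_in_quartet=1 acc=0x11 bytes_emitted=3
After char 5 ('e'=30): chars_in_quartet=2 acc=0x45E bytes_emitted=3
After char 6 ('R'=17): chars_in_quartet=3 acc=0x11791 bytes_emitted=3
After char 7 ('A'=0): chars_in_quartet=4 acc=0x45E440 -> emit 45 E4 40, reset; bytes_emitted=6
After char 8 ('f'=31): chars_in_quartet=1 acc=0x1F bytes_emitted=6
After char 9 ('J'=9): chars_in_quartet=2 acc=0x7C9 bytes_emitted=6

Answer: 2 0x7C9 6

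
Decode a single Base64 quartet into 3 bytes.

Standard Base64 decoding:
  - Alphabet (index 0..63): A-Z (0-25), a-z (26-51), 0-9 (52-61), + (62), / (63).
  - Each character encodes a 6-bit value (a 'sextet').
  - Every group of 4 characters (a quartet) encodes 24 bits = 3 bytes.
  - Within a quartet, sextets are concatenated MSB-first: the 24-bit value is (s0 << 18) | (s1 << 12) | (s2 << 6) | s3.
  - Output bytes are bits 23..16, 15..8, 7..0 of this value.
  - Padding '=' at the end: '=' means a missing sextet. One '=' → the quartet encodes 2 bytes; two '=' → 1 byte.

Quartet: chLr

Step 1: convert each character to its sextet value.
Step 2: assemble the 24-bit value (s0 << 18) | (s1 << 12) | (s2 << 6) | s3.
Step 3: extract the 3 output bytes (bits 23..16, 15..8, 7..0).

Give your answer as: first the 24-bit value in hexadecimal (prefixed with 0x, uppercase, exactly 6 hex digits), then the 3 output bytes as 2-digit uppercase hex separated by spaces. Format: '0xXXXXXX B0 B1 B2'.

Sextets: c=28, h=33, L=11, r=43
24-bit: (28<<18) | (33<<12) | (11<<6) | 43
      = 0x700000 | 0x021000 | 0x0002C0 | 0x00002B
      = 0x7212EB
Bytes: (v>>16)&0xFF=72, (v>>8)&0xFF=12, v&0xFF=EB

Answer: 0x7212EB 72 12 EB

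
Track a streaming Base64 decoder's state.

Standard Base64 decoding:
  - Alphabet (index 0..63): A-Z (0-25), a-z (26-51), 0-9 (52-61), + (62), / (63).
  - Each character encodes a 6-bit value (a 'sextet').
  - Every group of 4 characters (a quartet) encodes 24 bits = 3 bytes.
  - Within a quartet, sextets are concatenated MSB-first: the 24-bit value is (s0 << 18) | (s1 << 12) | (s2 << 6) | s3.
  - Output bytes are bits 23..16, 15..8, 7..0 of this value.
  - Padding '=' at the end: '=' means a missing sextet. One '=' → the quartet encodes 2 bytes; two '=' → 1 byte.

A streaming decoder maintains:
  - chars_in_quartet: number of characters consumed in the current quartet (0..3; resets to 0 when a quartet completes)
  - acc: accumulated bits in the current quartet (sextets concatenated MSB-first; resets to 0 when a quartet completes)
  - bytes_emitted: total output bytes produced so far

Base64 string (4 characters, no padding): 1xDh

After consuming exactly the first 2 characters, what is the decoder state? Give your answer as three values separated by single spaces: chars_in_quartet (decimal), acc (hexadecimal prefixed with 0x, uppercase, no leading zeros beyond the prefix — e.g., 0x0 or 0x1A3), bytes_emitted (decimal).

After char 0 ('1'=53): chars_in_quartet=1 acc=0x35 bytes_emitted=0
After char 1 ('x'=49): chars_in_quartet=2 acc=0xD71 bytes_emitted=0

Answer: 2 0xD71 0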